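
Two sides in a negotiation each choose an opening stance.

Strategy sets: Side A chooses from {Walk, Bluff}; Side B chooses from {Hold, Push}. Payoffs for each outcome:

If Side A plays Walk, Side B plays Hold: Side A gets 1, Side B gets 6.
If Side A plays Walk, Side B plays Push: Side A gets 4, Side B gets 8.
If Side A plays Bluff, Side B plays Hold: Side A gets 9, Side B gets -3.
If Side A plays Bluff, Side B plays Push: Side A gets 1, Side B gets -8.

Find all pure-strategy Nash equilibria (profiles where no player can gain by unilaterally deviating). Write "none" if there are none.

Side A against Hold: payoffs 1, 9 → best response Bluff.
Side A against Push: payoffs 4, 1 → best response Walk.
Side B against Walk: payoffs 6, 8 → best response Push.
Side B against Bluff: payoffs -3, -8 → best response Hold.
Mutual best responses: (Walk, Push); (Bluff, Hold).

The pure Nash equilibria are (Walk, Push) and (Bluff, Hold).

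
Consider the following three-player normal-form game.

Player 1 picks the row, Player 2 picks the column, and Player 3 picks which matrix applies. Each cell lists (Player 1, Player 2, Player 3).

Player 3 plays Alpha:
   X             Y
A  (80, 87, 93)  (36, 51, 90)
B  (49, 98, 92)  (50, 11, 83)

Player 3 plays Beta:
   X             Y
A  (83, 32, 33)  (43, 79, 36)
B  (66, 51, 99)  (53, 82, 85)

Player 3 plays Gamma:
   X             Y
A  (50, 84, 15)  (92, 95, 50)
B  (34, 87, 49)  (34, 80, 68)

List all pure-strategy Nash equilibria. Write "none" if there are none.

(A, X, Alpha) and (B, Y, Beta)

(A, X, Alpha): Player 1 gets 80, best alternative 49; Player 2 gets 87, best alternative 51; Player 3 gets 93, best alternative 33. No profitable deviation — NE.
(A, X, Beta): Player 2 can switch to Y (32 → 79). Not NE.
(A, X, Gamma): Player 2 can switch to Y (84 → 95). Not NE.
(A, Y, Alpha): Player 1 can switch to B (36 → 50). Not NE.
(A, Y, Beta): Player 1 can switch to B (43 → 53). Not NE.
(A, Y, Gamma): Player 3 can switch to Alpha (50 → 90). Not NE.
(B, X, Alpha): Player 1 can switch to A (49 → 80). Not NE.
(B, X, Beta): Player 1 can switch to A (66 → 83). Not NE.
(B, X, Gamma): Player 1 can switch to A (34 → 50). Not NE.
(B, Y, Alpha): Player 2 can switch to X (11 → 98). Not NE.
(B, Y, Beta): Player 1 gets 53, best alternative 43; Player 2 gets 82, best alternative 51; Player 3 gets 85, best alternative 83. No profitable deviation — NE.
(B, Y, Gamma): Player 1 can switch to A (34 → 92). Not NE.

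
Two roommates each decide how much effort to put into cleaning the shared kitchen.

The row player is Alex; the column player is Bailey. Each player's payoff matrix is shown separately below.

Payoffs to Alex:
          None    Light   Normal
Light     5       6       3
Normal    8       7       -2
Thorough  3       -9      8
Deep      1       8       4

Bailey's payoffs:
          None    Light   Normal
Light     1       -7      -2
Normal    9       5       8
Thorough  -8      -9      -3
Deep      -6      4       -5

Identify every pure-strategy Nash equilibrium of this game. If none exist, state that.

Alex against None: payoffs 5, 8, 3, 1 → best response Normal.
Alex against Light: payoffs 6, 7, -9, 8 → best response Deep.
Alex against Normal: payoffs 3, -2, 8, 4 → best response Thorough.
Bailey against Light: payoffs 1, -7, -2 → best response None.
Bailey against Normal: payoffs 9, 5, 8 → best response None.
Bailey against Thorough: payoffs -8, -9, -3 → best response Normal.
Bailey against Deep: payoffs -6, 4, -5 → best response Light.
Mutual best responses: (Normal, None); (Thorough, Normal); (Deep, Light).

Pure-strategy Nash equilibria: (Normal, None); (Thorough, Normal); (Deep, Light)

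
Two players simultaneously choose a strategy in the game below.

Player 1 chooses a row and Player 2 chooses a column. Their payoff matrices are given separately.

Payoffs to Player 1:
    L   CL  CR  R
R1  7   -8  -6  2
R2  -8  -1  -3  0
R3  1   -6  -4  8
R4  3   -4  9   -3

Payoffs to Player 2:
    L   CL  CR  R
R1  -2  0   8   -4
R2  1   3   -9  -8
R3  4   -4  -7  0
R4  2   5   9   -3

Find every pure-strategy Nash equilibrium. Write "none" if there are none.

Player 1 against L: payoffs 7, -8, 1, 3 → best response R1.
Player 1 against CL: payoffs -8, -1, -6, -4 → best response R2.
Player 1 against CR: payoffs -6, -3, -4, 9 → best response R4.
Player 1 against R: payoffs 2, 0, 8, -3 → best response R3.
Player 2 against R1: payoffs -2, 0, 8, -4 → best response CR.
Player 2 against R2: payoffs 1, 3, -9, -8 → best response CL.
Player 2 against R3: payoffs 4, -4, -7, 0 → best response L.
Player 2 against R4: payoffs 2, 5, 9, -3 → best response CR.
Mutual best responses: (R2, CL); (R4, CR).

The pure Nash equilibria are (R2, CL), (R4, CR).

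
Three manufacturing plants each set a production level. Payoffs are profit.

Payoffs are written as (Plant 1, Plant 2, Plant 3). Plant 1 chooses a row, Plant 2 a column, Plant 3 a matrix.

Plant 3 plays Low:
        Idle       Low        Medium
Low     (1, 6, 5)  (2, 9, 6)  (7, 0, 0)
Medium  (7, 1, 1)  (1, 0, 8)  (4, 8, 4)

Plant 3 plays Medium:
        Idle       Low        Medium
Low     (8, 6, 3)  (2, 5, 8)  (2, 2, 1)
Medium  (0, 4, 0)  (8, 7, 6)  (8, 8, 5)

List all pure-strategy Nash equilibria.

(Low, Idle, Low): Plant 1 can switch to Medium (1 → 7). Not NE.
(Low, Idle, Medium): Plant 3 can switch to Low (3 → 5). Not NE.
(Low, Low, Low): Plant 3 can switch to Medium (6 → 8). Not NE.
(Low, Low, Medium): Plant 1 can switch to Medium (2 → 8). Not NE.
(Low, Medium, Low): Plant 2 can switch to Idle (0 → 6). Not NE.
(Low, Medium, Medium): Plant 1 can switch to Medium (2 → 8). Not NE.
(Medium, Idle, Low): Plant 2 can switch to Medium (1 → 8). Not NE.
(Medium, Idle, Medium): Plant 1 can switch to Low (0 → 8). Not NE.
(Medium, Low, Low): Plant 1 can switch to Low (1 → 2). Not NE.
(Medium, Low, Medium): Plant 2 can switch to Medium (7 → 8). Not NE.
(Medium, Medium, Medium): Plant 1 gets 8, best alternative 2; Plant 2 gets 8, best alternative 7; Plant 3 gets 5, best alternative 4. No profitable deviation — NE.
(The remaining 1 profile has a profitable deviation by the same check.)

The unique pure-strategy Nash equilibrium is (Medium, Medium, Medium).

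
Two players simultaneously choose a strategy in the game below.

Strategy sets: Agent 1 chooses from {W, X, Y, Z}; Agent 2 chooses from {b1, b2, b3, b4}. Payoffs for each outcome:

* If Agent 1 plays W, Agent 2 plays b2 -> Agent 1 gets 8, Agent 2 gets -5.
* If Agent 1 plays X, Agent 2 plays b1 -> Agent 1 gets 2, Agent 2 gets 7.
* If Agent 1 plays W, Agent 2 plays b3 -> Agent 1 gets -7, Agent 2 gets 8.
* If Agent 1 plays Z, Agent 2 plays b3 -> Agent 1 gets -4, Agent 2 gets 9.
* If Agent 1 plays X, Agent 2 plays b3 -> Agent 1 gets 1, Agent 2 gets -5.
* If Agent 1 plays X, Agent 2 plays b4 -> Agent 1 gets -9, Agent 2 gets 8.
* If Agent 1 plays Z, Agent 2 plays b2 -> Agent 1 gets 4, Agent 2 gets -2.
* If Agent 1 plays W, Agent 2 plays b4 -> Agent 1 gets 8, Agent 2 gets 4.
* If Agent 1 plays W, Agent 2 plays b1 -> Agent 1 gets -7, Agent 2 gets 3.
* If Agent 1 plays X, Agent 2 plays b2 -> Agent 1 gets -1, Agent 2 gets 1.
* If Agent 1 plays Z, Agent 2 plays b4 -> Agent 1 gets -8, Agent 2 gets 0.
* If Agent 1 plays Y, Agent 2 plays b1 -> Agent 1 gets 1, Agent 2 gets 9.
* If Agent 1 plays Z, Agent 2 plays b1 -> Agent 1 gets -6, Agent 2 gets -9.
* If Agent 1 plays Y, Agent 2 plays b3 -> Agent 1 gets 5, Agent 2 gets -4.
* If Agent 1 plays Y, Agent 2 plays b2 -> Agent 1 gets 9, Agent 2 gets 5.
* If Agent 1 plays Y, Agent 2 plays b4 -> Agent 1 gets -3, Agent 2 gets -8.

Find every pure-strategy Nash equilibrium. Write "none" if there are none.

For each strategy profile, look for a profitable unilateral deviation.
(W, b1): Agent 1 can switch to X (-7 → 2). Not NE.
(W, b2): Agent 1 can switch to Y (8 → 9). Not NE.
(W, b3): Agent 1 can switch to X (-7 → 1). Not NE.
(W, b4): Agent 2 can switch to b3 (4 → 8). Not NE.
(X, b1): Agent 2 can switch to b4 (7 → 8). Not NE.
(X, b2): Agent 1 can switch to W (-1 → 8). Not NE.
(The remaining 10 profiles each have a profitable deviation by the same check.)

No pure-strategy Nash equilibrium.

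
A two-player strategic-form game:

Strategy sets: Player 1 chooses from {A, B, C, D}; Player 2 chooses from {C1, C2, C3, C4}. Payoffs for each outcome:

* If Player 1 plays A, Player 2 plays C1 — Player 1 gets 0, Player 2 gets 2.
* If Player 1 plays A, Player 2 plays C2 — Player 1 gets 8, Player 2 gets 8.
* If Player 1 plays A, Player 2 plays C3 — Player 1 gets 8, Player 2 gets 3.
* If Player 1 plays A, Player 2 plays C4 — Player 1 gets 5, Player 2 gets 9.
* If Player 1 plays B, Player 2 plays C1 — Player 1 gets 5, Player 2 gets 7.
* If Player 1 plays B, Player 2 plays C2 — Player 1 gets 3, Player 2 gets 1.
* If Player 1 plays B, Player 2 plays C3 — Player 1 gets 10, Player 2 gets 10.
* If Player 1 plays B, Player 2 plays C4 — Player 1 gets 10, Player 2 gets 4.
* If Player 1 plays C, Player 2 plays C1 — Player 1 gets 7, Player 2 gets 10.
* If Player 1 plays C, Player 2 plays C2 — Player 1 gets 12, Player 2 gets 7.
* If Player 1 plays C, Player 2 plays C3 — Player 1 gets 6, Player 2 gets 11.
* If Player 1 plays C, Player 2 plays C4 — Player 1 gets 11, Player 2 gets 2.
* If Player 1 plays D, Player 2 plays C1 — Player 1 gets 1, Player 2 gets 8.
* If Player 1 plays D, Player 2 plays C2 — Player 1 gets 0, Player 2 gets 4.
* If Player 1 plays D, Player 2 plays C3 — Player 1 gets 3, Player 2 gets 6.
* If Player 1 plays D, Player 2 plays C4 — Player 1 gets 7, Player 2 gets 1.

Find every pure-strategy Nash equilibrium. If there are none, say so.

Pure NE: (B, C3)

Check each profile: it is a Nash equilibrium iff no player can strictly gain by switching unilaterally.
(A, C1): Player 1 can switch to B (0 → 5). Not NE.
(A, C2): Player 1 can switch to C (8 → 12). Not NE.
(A, C3): Player 1 can switch to B (8 → 10). Not NE.
(A, C4): Player 1 can switch to B (5 → 10). Not NE.
(B, C1): Player 1 can switch to C (5 → 7). Not NE.
(B, C2): Player 1 can switch to A (3 → 8). Not NE.
(B, C3): Player 1 gets 10, best alternative 8; Player 2 gets 10, best alternative 7. No profitable deviation — NE.
(B, C4): Player 1 can switch to C (10 → 11). Not NE.
(C, C1): Player 2 can switch to C3 (10 → 11). Not NE.
(C, C2): Player 2 can switch to C1 (7 → 10). Not NE.
(C, C3): Player 1 can switch to A (6 → 8). Not NE.
(The remaining 5 profiles each have a profitable deviation by the same check.)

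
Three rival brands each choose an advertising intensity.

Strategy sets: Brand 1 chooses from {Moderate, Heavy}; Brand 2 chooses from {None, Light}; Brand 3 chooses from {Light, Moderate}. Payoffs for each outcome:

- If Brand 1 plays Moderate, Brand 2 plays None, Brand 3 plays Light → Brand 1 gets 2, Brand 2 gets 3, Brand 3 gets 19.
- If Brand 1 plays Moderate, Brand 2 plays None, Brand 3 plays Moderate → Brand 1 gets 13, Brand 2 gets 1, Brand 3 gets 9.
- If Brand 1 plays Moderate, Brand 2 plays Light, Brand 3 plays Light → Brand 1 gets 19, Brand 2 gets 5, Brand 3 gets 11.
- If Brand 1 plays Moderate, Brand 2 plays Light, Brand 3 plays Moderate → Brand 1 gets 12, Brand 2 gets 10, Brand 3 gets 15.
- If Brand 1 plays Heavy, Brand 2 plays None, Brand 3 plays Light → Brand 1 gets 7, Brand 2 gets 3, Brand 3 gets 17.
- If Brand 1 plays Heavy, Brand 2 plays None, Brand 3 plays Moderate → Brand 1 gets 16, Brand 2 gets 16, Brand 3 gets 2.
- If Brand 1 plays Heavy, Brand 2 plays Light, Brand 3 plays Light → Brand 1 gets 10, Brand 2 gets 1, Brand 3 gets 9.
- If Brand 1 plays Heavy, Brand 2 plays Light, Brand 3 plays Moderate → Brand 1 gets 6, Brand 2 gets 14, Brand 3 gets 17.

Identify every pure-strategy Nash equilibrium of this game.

Brand 1 against (None, Light): payoffs 2, 7 → best response Heavy.
Brand 1 against (None, Moderate): payoffs 13, 16 → best response Heavy.
Brand 1 against (Light, Light): payoffs 19, 10 → best response Moderate.
Brand 1 against (Light, Moderate): payoffs 12, 6 → best response Moderate.
Brand 2 against (Moderate, Light): payoffs 3, 5 → best response Light.
Brand 2 against (Moderate, Moderate): payoffs 1, 10 → best response Light.
Brand 2 against (Heavy, Light): payoffs 3, 1 → best response None.
Brand 2 against (Heavy, Moderate): payoffs 16, 14 → best response None.
Brand 3 against (Moderate, None): payoffs 19, 9 → best response Light.
Brand 3 against (Moderate, Light): payoffs 11, 15 → best response Moderate.
Brand 3 against (Heavy, None): payoffs 17, 2 → best response Light.
Brand 3 against (Heavy, Light): payoffs 9, 17 → best response Moderate.
Mutual best responses: (Moderate, Light, Moderate); (Heavy, None, Light).

Pure-strategy Nash equilibria: (Moderate, Light, Moderate), (Heavy, None, Light)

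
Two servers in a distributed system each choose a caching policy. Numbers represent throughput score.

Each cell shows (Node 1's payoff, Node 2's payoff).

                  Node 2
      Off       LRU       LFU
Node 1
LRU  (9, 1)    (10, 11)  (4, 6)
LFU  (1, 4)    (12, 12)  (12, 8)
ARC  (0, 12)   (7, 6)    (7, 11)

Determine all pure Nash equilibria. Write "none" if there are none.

Check each profile: it is a Nash equilibrium iff no player can strictly gain by switching unilaterally.
(LRU, Off): Node 2 can switch to LRU (1 → 11). Not NE.
(LRU, LRU): Node 1 can switch to LFU (10 → 12). Not NE.
(LRU, LFU): Node 1 can switch to LFU (4 → 12). Not NE.
(LFU, Off): Node 1 can switch to LRU (1 → 9). Not NE.
(LFU, LRU): Node 1 gets 12, best alternative 10; Node 2 gets 12, best alternative 8. No profitable deviation — NE.
(LFU, LFU): Node 2 can switch to LRU (8 → 12). Not NE.
(ARC, Off): Node 1 can switch to LRU (0 → 9). Not NE.
(ARC, LRU): Node 1 can switch to LRU (7 → 10). Not NE.
(ARC, LFU): Node 1 can switch to LFU (7 → 12). Not NE.

Pure NE: (LFU, LRU)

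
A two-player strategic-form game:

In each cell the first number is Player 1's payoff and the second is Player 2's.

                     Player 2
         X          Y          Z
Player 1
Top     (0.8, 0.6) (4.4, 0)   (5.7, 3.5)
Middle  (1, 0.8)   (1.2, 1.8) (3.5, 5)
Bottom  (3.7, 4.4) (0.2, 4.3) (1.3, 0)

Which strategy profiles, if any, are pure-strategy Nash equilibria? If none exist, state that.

(Top, Z); (Bottom, X)

Mark each player's best response to every combination of opponents' strategies; a profile where every player is best-responding is a pure Nash equilibrium.
Player 1 against X: payoffs 0.8, 1, 3.7 → best response Bottom.
Player 1 against Y: payoffs 4.4, 1.2, 0.2 → best response Top.
Player 1 against Z: payoffs 5.7, 3.5, 1.3 → best response Top.
Player 2 against Top: payoffs 0.6, 0, 3.5 → best response Z.
Player 2 against Middle: payoffs 0.8, 1.8, 5 → best response Z.
Player 2 against Bottom: payoffs 4.4, 4.3, 0 → best response X.
Mutual best responses: (Top, Z); (Bottom, X).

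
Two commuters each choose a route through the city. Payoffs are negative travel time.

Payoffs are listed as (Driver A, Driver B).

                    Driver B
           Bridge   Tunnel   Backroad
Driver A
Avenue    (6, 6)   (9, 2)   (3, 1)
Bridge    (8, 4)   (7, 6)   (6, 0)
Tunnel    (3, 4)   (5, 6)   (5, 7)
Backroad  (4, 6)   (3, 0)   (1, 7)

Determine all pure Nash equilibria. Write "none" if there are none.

This game has no pure Nash equilibrium.

Check each profile: it is a Nash equilibrium iff no player can strictly gain by switching unilaterally.
(Avenue, Bridge): Driver A can switch to Bridge (6 → 8). Not NE.
(Avenue, Tunnel): Driver B can switch to Bridge (2 → 6). Not NE.
(Avenue, Backroad): Driver A can switch to Bridge (3 → 6). Not NE.
(Bridge, Bridge): Driver B can switch to Tunnel (4 → 6). Not NE.
(Bridge, Tunnel): Driver A can switch to Avenue (7 → 9). Not NE.
(Bridge, Backroad): Driver B can switch to Bridge (0 → 4). Not NE.
(Tunnel, Bridge): Driver A can switch to Avenue (3 → 6). Not NE.
(Tunnel, Tunnel): Driver A can switch to Avenue (5 → 9). Not NE.
(The remaining 4 profiles each have a profitable deviation by the same check.)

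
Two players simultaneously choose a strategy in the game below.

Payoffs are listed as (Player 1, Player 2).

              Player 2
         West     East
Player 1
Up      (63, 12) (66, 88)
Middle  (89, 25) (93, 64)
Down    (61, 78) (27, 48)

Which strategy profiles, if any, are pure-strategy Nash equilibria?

Check each profile: it is a Nash equilibrium iff no player can strictly gain by switching unilaterally.
(Up, West): Player 1 can switch to Middle (63 → 89). Not NE.
(Up, East): Player 1 can switch to Middle (66 → 93). Not NE.
(Middle, West): Player 2 can switch to East (25 → 64). Not NE.
(Middle, East): Player 1 gets 93, best alternative 66; Player 2 gets 64, best alternative 25. No profitable deviation — NE.
(Down, West): Player 1 can switch to Up (61 → 63). Not NE.
(Down, East): Player 1 can switch to Up (27 → 66). Not NE.

(Middle, East)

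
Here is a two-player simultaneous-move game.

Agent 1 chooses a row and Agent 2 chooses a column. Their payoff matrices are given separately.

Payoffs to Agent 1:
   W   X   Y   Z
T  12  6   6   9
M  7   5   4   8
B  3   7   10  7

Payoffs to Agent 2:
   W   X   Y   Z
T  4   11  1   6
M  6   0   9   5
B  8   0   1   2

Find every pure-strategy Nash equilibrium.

(T, W): Agent 2 can switch to X (4 → 11). Not NE.
(T, X): Agent 1 can switch to B (6 → 7). Not NE.
(T, Y): Agent 1 can switch to B (6 → 10). Not NE.
(T, Z): Agent 2 can switch to X (6 → 11). Not NE.
(M, W): Agent 1 can switch to T (7 → 12). Not NE.
(M, X): Agent 1 can switch to T (5 → 6). Not NE.
(The remaining 6 profiles each have a profitable deviation by the same check.)

none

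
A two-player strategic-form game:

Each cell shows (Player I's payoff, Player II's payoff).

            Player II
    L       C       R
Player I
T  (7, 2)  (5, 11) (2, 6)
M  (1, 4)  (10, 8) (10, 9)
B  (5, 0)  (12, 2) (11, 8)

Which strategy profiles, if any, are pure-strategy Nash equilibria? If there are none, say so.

For each player, find the best response to each opponent profile; mutual best responses are the pure NE.
Player I against L: payoffs 7, 1, 5 → best response T.
Player I against C: payoffs 5, 10, 12 → best response B.
Player I against R: payoffs 2, 10, 11 → best response B.
Player II against T: payoffs 2, 11, 6 → best response C.
Player II against M: payoffs 4, 8, 9 → best response R.
Player II against B: payoffs 0, 2, 8 → best response R.
Mutual best responses: (B, R).

The unique pure-strategy Nash equilibrium is (B, R).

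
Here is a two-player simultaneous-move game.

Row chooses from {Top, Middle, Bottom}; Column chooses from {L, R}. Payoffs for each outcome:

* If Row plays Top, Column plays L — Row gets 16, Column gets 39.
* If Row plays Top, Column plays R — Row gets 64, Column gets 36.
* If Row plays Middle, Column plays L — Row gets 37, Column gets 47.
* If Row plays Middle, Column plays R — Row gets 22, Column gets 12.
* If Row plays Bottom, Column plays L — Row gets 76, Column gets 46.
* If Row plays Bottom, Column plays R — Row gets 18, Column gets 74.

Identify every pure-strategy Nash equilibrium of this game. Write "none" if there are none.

(Top, L): Row can switch to Middle (16 → 37). Not NE.
(Top, R): Column can switch to L (36 → 39). Not NE.
(Middle, L): Row can switch to Bottom (37 → 76). Not NE.
(Middle, R): Row can switch to Top (22 → 64). Not NE.
(Bottom, L): Column can switch to R (46 → 74). Not NE.
(Bottom, R): Row can switch to Top (18 → 64). Not NE.

This game has no pure Nash equilibrium.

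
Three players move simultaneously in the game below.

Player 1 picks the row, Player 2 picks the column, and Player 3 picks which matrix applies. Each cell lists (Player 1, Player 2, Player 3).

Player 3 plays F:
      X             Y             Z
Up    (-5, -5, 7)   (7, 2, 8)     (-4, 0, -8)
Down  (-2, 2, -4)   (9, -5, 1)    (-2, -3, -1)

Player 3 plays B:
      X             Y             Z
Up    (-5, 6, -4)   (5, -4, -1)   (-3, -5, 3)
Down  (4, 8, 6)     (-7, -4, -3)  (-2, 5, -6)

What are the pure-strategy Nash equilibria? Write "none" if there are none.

For each player, find the best response to each opponent profile; mutual best responses are the pure NE.
Player 1 against (X, F): payoffs -5, -2 → best response Down.
Player 1 against (X, B): payoffs -5, 4 → best response Down.
Player 1 against (Y, F): payoffs 7, 9 → best response Down.
Player 1 against (Y, B): payoffs 5, -7 → best response Up.
Player 1 against (Z, F): payoffs -4, -2 → best response Down.
Player 1 against (Z, B): payoffs -3, -2 → best response Down.
Player 2 against (Up, F): payoffs -5, 2, 0 → best response Y.
Player 2 against (Up, B): payoffs 6, -4, -5 → best response X.
Player 2 against (Down, F): payoffs 2, -5, -3 → best response X.
Player 2 against (Down, B): payoffs 8, -4, 5 → best response X.
Player 3 against (Up, X): payoffs 7, -4 → best response F.
Player 3 against (Up, Y): payoffs 8, -1 → best response F.
Player 3 against (Up, Z): payoffs -8, 3 → best response B.
Player 3 against (Down, X): payoffs -4, 6 → best response B.
Player 3 against (Down, Y): payoffs 1, -3 → best response F.
Player 3 against (Down, Z): payoffs -1, -6 → best response F.
Mutual best responses: (Down, X, B).

The unique pure-strategy Nash equilibrium is (Down, X, B).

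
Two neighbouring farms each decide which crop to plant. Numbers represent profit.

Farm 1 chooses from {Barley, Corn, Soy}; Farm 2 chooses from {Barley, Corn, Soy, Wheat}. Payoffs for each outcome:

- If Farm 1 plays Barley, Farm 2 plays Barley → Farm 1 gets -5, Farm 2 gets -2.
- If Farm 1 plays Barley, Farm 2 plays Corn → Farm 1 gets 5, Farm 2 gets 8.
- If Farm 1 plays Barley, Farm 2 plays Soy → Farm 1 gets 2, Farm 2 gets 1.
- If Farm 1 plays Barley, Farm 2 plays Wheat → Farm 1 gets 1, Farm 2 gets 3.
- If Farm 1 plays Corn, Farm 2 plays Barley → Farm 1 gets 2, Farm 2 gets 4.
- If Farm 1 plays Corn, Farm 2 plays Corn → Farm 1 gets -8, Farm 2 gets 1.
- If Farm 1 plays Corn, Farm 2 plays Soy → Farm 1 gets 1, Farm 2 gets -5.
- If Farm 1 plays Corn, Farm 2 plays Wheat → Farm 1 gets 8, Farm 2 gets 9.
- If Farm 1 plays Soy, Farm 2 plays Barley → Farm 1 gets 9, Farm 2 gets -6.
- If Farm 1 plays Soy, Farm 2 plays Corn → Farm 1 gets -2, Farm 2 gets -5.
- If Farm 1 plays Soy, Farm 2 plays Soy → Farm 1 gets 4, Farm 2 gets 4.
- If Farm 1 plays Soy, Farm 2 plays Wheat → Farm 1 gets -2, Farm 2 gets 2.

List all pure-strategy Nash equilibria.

Pure-strategy Nash equilibria: (Barley, Corn); (Corn, Wheat); (Soy, Soy)

Farm 1 against Barley: payoffs -5, 2, 9 → best response Soy.
Farm 1 against Corn: payoffs 5, -8, -2 → best response Barley.
Farm 1 against Soy: payoffs 2, 1, 4 → best response Soy.
Farm 1 against Wheat: payoffs 1, 8, -2 → best response Corn.
Farm 2 against Barley: payoffs -2, 8, 1, 3 → best response Corn.
Farm 2 against Corn: payoffs 4, 1, -5, 9 → best response Wheat.
Farm 2 against Soy: payoffs -6, -5, 4, 2 → best response Soy.
Mutual best responses: (Barley, Corn); (Corn, Wheat); (Soy, Soy).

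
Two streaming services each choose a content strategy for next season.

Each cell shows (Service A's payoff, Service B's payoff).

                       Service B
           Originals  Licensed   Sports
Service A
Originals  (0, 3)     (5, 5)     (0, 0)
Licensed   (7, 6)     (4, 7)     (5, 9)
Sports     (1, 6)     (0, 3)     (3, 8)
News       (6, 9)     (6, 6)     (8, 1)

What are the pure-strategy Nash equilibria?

There is no pure-strategy Nash equilibrium.

(Originals, Originals): Service A can switch to Licensed (0 → 7). Not NE.
(Originals, Licensed): Service A can switch to News (5 → 6). Not NE.
(Originals, Sports): Service A can switch to Licensed (0 → 5). Not NE.
(Licensed, Originals): Service B can switch to Licensed (6 → 7). Not NE.
(Licensed, Licensed): Service A can switch to Originals (4 → 5). Not NE.
(Licensed, Sports): Service A can switch to News (5 → 8). Not NE.
(The remaining 6 profiles each have a profitable deviation by the same check.)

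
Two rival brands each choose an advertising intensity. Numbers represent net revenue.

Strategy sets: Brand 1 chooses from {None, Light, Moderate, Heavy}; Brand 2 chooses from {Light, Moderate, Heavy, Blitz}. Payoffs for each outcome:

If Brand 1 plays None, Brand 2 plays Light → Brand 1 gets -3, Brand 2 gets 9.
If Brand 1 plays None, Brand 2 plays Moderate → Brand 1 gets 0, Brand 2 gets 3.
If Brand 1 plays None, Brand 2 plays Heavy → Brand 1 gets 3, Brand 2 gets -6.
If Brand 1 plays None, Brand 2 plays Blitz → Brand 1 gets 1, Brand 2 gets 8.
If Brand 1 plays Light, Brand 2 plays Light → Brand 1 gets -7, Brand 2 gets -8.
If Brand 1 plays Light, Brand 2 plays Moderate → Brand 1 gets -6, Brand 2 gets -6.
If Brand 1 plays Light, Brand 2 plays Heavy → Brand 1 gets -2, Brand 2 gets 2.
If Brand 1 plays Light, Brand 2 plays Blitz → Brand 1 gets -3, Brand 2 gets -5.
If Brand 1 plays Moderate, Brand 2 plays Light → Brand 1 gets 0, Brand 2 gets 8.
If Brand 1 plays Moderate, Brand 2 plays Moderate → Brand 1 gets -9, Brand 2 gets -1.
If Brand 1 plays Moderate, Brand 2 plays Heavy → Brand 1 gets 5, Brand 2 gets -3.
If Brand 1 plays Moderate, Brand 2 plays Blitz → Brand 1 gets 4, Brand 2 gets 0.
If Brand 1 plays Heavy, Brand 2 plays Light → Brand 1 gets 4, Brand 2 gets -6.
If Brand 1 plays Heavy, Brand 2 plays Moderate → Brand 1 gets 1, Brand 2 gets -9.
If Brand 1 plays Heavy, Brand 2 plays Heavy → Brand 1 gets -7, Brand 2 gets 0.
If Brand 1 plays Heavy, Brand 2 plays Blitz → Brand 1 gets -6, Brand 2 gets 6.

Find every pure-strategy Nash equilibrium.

(None, Light): Brand 1 can switch to Moderate (-3 → 0). Not NE.
(None, Moderate): Brand 1 can switch to Heavy (0 → 1). Not NE.
(None, Heavy): Brand 1 can switch to Moderate (3 → 5). Not NE.
(None, Blitz): Brand 1 can switch to Moderate (1 → 4). Not NE.
(Light, Light): Brand 1 can switch to None (-7 → -3). Not NE.
(Light, Moderate): Brand 1 can switch to None (-6 → 0). Not NE.
(Light, Heavy): Brand 1 can switch to None (-2 → 3). Not NE.
(Light, Blitz): Brand 1 can switch to None (-3 → 1). Not NE.
(Moderate, Light): Brand 1 can switch to Heavy (0 → 4). Not NE.
(Moderate, Moderate): Brand 1 can switch to None (-9 → 0). Not NE.
(The remaining 6 profiles each have a profitable deviation by the same check.)

There is no pure-strategy Nash equilibrium.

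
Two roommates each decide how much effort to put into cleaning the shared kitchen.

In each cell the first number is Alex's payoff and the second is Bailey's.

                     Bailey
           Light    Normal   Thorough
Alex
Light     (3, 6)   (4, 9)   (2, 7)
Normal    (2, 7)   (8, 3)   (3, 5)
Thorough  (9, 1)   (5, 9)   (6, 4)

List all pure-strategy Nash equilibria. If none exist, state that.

none

For each strategy profile, look for a profitable unilateral deviation.
(Light, Light): Alex can switch to Thorough (3 → 9). Not NE.
(Light, Normal): Alex can switch to Normal (4 → 8). Not NE.
(Light, Thorough): Alex can switch to Normal (2 → 3). Not NE.
(Normal, Light): Alex can switch to Light (2 → 3). Not NE.
(Normal, Normal): Bailey can switch to Light (3 → 7). Not NE.
(Normal, Thorough): Alex can switch to Thorough (3 → 6). Not NE.
(The remaining 3 profiles each have a profitable deviation by the same check.)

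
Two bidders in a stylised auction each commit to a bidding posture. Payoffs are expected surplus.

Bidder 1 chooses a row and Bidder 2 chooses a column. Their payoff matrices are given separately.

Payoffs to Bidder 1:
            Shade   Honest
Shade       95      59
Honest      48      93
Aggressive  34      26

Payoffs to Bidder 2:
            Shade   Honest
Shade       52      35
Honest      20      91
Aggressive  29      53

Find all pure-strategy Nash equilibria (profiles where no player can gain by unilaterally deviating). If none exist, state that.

The pure Nash equilibria are (Shade, Shade); (Honest, Honest).

(Shade, Shade): Bidder 1 gets 95, best alternative 48; Bidder 2 gets 52, best alternative 35. No profitable deviation — NE.
(Shade, Honest): Bidder 1 can switch to Honest (59 → 93). Not NE.
(Honest, Shade): Bidder 1 can switch to Shade (48 → 95). Not NE.
(Honest, Honest): Bidder 1 gets 93, best alternative 59; Bidder 2 gets 91, best alternative 20. No profitable deviation — NE.
(Aggressive, Shade): Bidder 1 can switch to Shade (34 → 95). Not NE.
(Aggressive, Honest): Bidder 1 can switch to Shade (26 → 59). Not NE.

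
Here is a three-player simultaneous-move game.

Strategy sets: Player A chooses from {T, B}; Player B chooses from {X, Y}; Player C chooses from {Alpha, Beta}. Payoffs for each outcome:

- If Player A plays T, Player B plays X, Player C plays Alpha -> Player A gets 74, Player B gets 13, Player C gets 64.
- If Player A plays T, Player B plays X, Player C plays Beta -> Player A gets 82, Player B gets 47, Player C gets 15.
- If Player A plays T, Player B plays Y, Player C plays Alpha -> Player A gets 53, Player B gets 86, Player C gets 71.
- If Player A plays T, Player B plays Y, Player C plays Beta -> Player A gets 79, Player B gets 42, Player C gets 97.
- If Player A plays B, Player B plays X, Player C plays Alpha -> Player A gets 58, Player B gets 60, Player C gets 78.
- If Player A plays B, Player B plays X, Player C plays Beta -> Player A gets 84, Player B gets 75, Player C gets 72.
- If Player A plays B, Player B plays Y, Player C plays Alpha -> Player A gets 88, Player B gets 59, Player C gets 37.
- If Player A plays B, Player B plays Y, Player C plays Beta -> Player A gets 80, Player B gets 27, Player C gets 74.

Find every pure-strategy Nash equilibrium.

There is no pure-strategy Nash equilibrium.

Player A against (X, Alpha): payoffs 74, 58 → best response T.
Player A against (X, Beta): payoffs 82, 84 → best response B.
Player A against (Y, Alpha): payoffs 53, 88 → best response B.
Player A against (Y, Beta): payoffs 79, 80 → best response B.
Player B against (T, Alpha): payoffs 13, 86 → best response Y.
Player B against (T, Beta): payoffs 47, 42 → best response X.
Player B against (B, Alpha): payoffs 60, 59 → best response X.
Player B against (B, Beta): payoffs 75, 27 → best response X.
Player C against (T, X): payoffs 64, 15 → best response Alpha.
Player C against (T, Y): payoffs 71, 97 → best response Beta.
Player C against (B, X): payoffs 78, 72 → best response Alpha.
Player C against (B, Y): payoffs 37, 74 → best response Beta.
No profile is a mutual best response for all players.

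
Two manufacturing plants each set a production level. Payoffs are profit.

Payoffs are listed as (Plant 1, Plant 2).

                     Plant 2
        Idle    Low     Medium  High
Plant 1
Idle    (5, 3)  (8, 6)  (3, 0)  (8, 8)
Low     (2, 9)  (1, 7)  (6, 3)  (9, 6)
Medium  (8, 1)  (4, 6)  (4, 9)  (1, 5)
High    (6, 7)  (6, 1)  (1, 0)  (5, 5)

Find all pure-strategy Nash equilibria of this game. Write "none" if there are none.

Mark each player's best response to every combination of opponents' strategies; a profile where every player is best-responding is a pure Nash equilibrium.
Plant 1 against Idle: payoffs 5, 2, 8, 6 → best response Medium.
Plant 1 against Low: payoffs 8, 1, 4, 6 → best response Idle.
Plant 1 against Medium: payoffs 3, 6, 4, 1 → best response Low.
Plant 1 against High: payoffs 8, 9, 1, 5 → best response Low.
Plant 2 against Idle: payoffs 3, 6, 0, 8 → best response High.
Plant 2 against Low: payoffs 9, 7, 3, 6 → best response Idle.
Plant 2 against Medium: payoffs 1, 6, 9, 5 → best response Medium.
Plant 2 against High: payoffs 7, 1, 0, 5 → best response Idle.
No profile is a mutual best response for all players.

There is no pure-strategy Nash equilibrium.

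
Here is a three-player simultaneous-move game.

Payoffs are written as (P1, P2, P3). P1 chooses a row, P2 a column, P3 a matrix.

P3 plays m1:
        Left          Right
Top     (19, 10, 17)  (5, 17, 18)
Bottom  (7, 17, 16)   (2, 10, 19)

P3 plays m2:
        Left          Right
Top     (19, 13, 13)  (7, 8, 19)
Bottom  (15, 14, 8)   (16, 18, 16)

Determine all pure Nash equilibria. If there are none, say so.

(Top, Left, m1): P2 can switch to Right (10 → 17). Not NE.
(Top, Left, m2): P3 can switch to m1 (13 → 17). Not NE.
(Top, Right, m1): P3 can switch to m2 (18 → 19). Not NE.
(Top, Right, m2): P1 can switch to Bottom (7 → 16). Not NE.
(Bottom, Left, m1): P1 can switch to Top (7 → 19). Not NE.
(Bottom, Left, m2): P1 can switch to Top (15 → 19). Not NE.
(The remaining 2 profiles each have a profitable deviation by the same check.)

There is no pure-strategy Nash equilibrium.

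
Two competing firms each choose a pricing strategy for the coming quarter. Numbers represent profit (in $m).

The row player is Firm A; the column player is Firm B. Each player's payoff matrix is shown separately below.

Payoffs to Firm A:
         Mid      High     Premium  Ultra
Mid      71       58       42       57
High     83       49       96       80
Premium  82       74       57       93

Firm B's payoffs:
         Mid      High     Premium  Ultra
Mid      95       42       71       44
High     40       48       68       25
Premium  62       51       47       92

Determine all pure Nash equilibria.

The pure Nash equilibria are (High, Premium); (Premium, Ultra).

Firm A against Mid: payoffs 71, 83, 82 → best response High.
Firm A against High: payoffs 58, 49, 74 → best response Premium.
Firm A against Premium: payoffs 42, 96, 57 → best response High.
Firm A against Ultra: payoffs 57, 80, 93 → best response Premium.
Firm B against Mid: payoffs 95, 42, 71, 44 → best response Mid.
Firm B against High: payoffs 40, 48, 68, 25 → best response Premium.
Firm B against Premium: payoffs 62, 51, 47, 92 → best response Ultra.
Mutual best responses: (High, Premium); (Premium, Ultra).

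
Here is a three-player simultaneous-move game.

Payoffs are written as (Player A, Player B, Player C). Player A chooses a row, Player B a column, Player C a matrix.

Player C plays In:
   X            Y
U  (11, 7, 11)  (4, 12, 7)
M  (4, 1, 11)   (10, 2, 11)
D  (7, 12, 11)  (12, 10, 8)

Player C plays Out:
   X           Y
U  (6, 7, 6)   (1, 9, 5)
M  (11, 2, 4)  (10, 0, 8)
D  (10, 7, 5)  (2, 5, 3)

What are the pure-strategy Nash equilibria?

This game has no pure Nash equilibrium.

(U, X, In): Player B can switch to Y (7 → 12). Not NE.
(U, X, Out): Player A can switch to M (6 → 11). Not NE.
(U, Y, In): Player A can switch to M (4 → 10). Not NE.
(U, Y, Out): Player A can switch to M (1 → 10). Not NE.
(M, X, In): Player A can switch to U (4 → 11). Not NE.
(M, X, Out): Player C can switch to In (4 → 11). Not NE.
(The remaining 6 profiles each have a profitable deviation by the same check.)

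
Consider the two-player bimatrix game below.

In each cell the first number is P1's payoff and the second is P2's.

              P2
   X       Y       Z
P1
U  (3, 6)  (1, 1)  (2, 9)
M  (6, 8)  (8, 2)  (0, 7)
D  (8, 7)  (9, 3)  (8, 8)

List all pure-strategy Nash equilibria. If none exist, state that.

P1 against X: payoffs 3, 6, 8 → best response D.
P1 against Y: payoffs 1, 8, 9 → best response D.
P1 against Z: payoffs 2, 0, 8 → best response D.
P2 against U: payoffs 6, 1, 9 → best response Z.
P2 against M: payoffs 8, 2, 7 → best response X.
P2 against D: payoffs 7, 3, 8 → best response Z.
Mutual best responses: (D, Z).

The unique pure-strategy Nash equilibrium is (D, Z).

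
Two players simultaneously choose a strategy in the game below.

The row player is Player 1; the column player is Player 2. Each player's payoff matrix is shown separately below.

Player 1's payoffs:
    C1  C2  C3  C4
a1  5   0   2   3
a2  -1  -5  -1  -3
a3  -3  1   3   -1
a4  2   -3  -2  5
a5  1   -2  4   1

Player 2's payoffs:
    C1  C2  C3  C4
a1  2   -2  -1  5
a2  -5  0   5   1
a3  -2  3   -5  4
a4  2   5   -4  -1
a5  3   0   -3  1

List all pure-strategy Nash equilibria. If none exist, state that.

none

Player 1 against C1: payoffs 5, -1, -3, 2, 1 → best response a1.
Player 1 against C2: payoffs 0, -5, 1, -3, -2 → best response a3.
Player 1 against C3: payoffs 2, -1, 3, -2, 4 → best response a5.
Player 1 against C4: payoffs 3, -3, -1, 5, 1 → best response a4.
Player 2 against a1: payoffs 2, -2, -1, 5 → best response C4.
Player 2 against a2: payoffs -5, 0, 5, 1 → best response C3.
Player 2 against a3: payoffs -2, 3, -5, 4 → best response C4.
Player 2 against a4: payoffs 2, 5, -4, -1 → best response C2.
Player 2 against a5: payoffs 3, 0, -3, 1 → best response C1.
No profile is a mutual best response for all players.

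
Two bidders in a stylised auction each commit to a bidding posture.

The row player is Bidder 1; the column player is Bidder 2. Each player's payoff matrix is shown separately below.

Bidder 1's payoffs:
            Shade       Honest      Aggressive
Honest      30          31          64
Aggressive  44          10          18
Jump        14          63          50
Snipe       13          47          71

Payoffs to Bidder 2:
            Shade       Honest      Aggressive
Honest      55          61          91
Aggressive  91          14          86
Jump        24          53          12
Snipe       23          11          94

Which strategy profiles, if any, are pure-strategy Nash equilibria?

Check each profile: it is a Nash equilibrium iff no player can strictly gain by switching unilaterally.
(Honest, Shade): Bidder 1 can switch to Aggressive (30 → 44). Not NE.
(Honest, Honest): Bidder 1 can switch to Jump (31 → 63). Not NE.
(Honest, Aggressive): Bidder 1 can switch to Snipe (64 → 71). Not NE.
(Aggressive, Shade): Bidder 1 gets 44, best alternative 30; Bidder 2 gets 91, best alternative 86. No profitable deviation — NE.
(Aggressive, Honest): Bidder 1 can switch to Honest (10 → 31). Not NE.
(Aggressive, Aggressive): Bidder 1 can switch to Honest (18 → 64). Not NE.
(Jump, Shade): Bidder 1 can switch to Honest (14 → 30). Not NE.
(Jump, Honest): Bidder 1 gets 63, best alternative 47; Bidder 2 gets 53, best alternative 24. No profitable deviation — NE.
(Jump, Aggressive): Bidder 1 can switch to Honest (50 → 64). Not NE.
(Snipe, Shade): Bidder 1 can switch to Honest (13 → 30). Not NE.
(Snipe, Aggressive): Bidder 1 gets 71, best alternative 64; Bidder 2 gets 94, best alternative 23. No profitable deviation — NE.
(The remaining 1 profile has a profitable deviation by the same check.)

The pure Nash equilibria are (Aggressive, Shade) and (Jump, Honest) and (Snipe, Aggressive).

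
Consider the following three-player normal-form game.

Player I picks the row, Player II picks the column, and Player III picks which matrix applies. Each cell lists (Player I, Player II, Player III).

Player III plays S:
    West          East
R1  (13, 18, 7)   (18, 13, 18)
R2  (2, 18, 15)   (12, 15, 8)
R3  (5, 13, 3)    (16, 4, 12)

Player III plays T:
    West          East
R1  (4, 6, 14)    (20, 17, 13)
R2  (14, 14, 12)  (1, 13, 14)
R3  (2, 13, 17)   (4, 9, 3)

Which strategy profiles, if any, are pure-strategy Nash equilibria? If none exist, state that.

Player I against (West, S): payoffs 13, 2, 5 → best response R1.
Player I against (West, T): payoffs 4, 14, 2 → best response R2.
Player I against (East, S): payoffs 18, 12, 16 → best response R1.
Player I against (East, T): payoffs 20, 1, 4 → best response R1.
Player II against (R1, S): payoffs 18, 13 → best response West.
Player II against (R1, T): payoffs 6, 17 → best response East.
Player II against (R2, S): payoffs 18, 15 → best response West.
Player II against (R2, T): payoffs 14, 13 → best response West.
Player II against (R3, S): payoffs 13, 4 → best response West.
Player II against (R3, T): payoffs 13, 9 → best response West.
Player III against (R1, West): payoffs 7, 14 → best response T.
Player III against (R1, East): payoffs 18, 13 → best response S.
Player III against (R2, West): payoffs 15, 12 → best response S.
Player III against (R2, East): payoffs 8, 14 → best response T.
Player III against (R3, West): payoffs 3, 17 → best response T.
Player III against (R3, East): payoffs 12, 3 → best response S.
No profile is a mutual best response for all players.

There is no pure-strategy Nash equilibrium.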